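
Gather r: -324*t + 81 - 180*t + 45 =126 - 504*t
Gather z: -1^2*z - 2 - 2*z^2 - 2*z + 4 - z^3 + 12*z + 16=-z^3 - 2*z^2 + 9*z + 18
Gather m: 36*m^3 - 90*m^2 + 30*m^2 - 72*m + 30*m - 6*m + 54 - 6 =36*m^3 - 60*m^2 - 48*m + 48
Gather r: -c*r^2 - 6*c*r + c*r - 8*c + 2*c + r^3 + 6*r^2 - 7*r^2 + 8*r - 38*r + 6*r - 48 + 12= -6*c + r^3 + r^2*(-c - 1) + r*(-5*c - 24) - 36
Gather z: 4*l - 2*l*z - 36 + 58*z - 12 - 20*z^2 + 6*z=4*l - 20*z^2 + z*(64 - 2*l) - 48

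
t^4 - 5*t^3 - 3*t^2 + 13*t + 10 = (t - 5)*(t - 2)*(t + 1)^2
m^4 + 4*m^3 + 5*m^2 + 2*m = m*(m + 1)^2*(m + 2)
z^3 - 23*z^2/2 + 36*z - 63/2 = (z - 7)*(z - 3)*(z - 3/2)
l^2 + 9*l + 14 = (l + 2)*(l + 7)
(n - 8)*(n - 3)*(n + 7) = n^3 - 4*n^2 - 53*n + 168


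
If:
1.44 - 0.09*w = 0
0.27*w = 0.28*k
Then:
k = 15.43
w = 16.00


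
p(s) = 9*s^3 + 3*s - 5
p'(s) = 27*s^2 + 3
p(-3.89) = -546.44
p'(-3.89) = 411.57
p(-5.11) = -1221.23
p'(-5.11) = 708.03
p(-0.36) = -6.50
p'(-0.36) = 6.50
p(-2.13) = -98.36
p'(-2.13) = 125.50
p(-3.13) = -290.37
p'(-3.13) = 267.52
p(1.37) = 22.25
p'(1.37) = 53.68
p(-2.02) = -85.24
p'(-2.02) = 113.17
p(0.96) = 5.84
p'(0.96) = 27.88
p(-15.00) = -30425.00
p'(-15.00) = 6078.00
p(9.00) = 6583.00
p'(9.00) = 2190.00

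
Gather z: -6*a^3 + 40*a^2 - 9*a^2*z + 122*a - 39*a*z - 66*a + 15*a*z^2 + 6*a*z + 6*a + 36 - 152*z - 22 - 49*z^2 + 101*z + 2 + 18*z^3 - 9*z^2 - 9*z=-6*a^3 + 40*a^2 + 62*a + 18*z^3 + z^2*(15*a - 58) + z*(-9*a^2 - 33*a - 60) + 16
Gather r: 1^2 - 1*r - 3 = -r - 2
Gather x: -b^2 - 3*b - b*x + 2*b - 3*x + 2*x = -b^2 - b + x*(-b - 1)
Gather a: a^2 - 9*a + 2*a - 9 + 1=a^2 - 7*a - 8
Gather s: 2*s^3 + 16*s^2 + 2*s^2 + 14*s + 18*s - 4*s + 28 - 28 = 2*s^3 + 18*s^2 + 28*s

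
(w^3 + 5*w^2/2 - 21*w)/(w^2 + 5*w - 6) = w*(2*w - 7)/(2*(w - 1))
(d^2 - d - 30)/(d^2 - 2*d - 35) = (d - 6)/(d - 7)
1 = 1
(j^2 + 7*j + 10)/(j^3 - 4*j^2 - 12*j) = (j + 5)/(j*(j - 6))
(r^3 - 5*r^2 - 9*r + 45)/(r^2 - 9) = r - 5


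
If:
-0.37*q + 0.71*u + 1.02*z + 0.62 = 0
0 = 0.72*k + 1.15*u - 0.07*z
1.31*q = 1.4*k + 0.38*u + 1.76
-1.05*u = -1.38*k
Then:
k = -0.00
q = 1.34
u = -0.00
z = -0.12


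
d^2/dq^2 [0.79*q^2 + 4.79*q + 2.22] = 1.58000000000000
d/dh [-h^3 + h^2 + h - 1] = -3*h^2 + 2*h + 1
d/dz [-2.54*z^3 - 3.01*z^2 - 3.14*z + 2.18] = -7.62*z^2 - 6.02*z - 3.14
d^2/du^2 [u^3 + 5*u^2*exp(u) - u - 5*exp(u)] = 5*u^2*exp(u) + 20*u*exp(u) + 6*u + 5*exp(u)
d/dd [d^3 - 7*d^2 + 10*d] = 3*d^2 - 14*d + 10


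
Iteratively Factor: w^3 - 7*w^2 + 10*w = (w - 5)*(w^2 - 2*w) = (w - 5)*(w - 2)*(w)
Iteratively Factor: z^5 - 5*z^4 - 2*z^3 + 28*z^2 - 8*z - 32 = (z - 2)*(z^4 - 3*z^3 - 8*z^2 + 12*z + 16) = (z - 2)*(z + 1)*(z^3 - 4*z^2 - 4*z + 16) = (z - 4)*(z - 2)*(z + 1)*(z^2 - 4) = (z - 4)*(z - 2)*(z + 1)*(z + 2)*(z - 2)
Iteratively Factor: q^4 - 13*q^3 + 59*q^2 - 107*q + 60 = (q - 3)*(q^3 - 10*q^2 + 29*q - 20) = (q - 3)*(q - 1)*(q^2 - 9*q + 20) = (q - 5)*(q - 3)*(q - 1)*(q - 4)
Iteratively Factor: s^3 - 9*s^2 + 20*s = (s)*(s^2 - 9*s + 20) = s*(s - 4)*(s - 5)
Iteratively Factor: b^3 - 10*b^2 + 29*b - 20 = (b - 5)*(b^2 - 5*b + 4) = (b - 5)*(b - 4)*(b - 1)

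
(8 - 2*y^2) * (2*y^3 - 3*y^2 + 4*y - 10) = -4*y^5 + 6*y^4 + 8*y^3 - 4*y^2 + 32*y - 80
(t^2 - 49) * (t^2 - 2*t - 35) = t^4 - 2*t^3 - 84*t^2 + 98*t + 1715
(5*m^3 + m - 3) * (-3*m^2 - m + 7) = -15*m^5 - 5*m^4 + 32*m^3 + 8*m^2 + 10*m - 21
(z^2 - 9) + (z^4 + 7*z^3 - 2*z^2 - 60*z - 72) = z^4 + 7*z^3 - z^2 - 60*z - 81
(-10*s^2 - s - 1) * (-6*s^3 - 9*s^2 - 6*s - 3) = 60*s^5 + 96*s^4 + 75*s^3 + 45*s^2 + 9*s + 3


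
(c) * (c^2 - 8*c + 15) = c^3 - 8*c^2 + 15*c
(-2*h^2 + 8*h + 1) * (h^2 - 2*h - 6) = -2*h^4 + 12*h^3 - 3*h^2 - 50*h - 6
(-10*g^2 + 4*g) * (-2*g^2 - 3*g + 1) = 20*g^4 + 22*g^3 - 22*g^2 + 4*g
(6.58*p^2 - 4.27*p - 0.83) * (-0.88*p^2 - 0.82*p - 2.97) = -5.7904*p^4 - 1.638*p^3 - 15.3108*p^2 + 13.3625*p + 2.4651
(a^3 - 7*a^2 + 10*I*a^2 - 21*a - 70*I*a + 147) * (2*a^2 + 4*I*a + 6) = 2*a^5 - 14*a^4 + 24*I*a^4 - 76*a^3 - 168*I*a^3 + 532*a^2 - 24*I*a^2 - 126*a + 168*I*a + 882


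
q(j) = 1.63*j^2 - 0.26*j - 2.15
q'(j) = 3.26*j - 0.26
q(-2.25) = 6.69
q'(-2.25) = -7.60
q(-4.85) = 37.45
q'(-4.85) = -16.07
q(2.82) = 10.08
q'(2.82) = 8.93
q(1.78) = 2.55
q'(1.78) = 5.54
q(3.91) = 21.75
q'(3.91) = 12.49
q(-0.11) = -2.10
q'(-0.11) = -0.62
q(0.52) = -1.84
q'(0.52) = 1.44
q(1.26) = 0.11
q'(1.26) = 3.85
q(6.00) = 54.97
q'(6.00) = 19.30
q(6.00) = 54.97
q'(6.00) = 19.30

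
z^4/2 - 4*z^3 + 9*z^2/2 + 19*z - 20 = (z/2 + 1)*(z - 5)*(z - 4)*(z - 1)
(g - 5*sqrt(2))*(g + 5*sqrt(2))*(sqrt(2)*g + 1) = sqrt(2)*g^3 + g^2 - 50*sqrt(2)*g - 50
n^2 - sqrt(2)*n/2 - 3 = (n - 3*sqrt(2)/2)*(n + sqrt(2))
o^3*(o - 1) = o^4 - o^3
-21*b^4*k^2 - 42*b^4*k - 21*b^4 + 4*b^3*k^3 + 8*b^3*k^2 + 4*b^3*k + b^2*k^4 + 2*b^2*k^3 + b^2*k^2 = (-3*b + k)*(7*b + k)*(b*k + b)^2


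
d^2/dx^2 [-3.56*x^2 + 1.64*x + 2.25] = -7.12000000000000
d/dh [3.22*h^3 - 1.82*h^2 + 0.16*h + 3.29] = 9.66*h^2 - 3.64*h + 0.16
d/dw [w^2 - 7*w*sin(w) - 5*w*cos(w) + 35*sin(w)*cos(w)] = 5*w*sin(w) - 7*w*cos(w) + 2*w - 7*sin(w) - 5*cos(w) + 35*cos(2*w)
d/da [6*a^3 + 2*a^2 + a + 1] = 18*a^2 + 4*a + 1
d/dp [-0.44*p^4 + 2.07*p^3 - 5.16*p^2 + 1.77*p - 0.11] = -1.76*p^3 + 6.21*p^2 - 10.32*p + 1.77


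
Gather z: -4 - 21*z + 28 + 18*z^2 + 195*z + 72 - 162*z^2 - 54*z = -144*z^2 + 120*z + 96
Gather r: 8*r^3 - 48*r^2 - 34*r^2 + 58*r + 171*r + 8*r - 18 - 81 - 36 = 8*r^3 - 82*r^2 + 237*r - 135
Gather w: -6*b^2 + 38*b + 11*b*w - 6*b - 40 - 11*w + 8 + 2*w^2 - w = -6*b^2 + 32*b + 2*w^2 + w*(11*b - 12) - 32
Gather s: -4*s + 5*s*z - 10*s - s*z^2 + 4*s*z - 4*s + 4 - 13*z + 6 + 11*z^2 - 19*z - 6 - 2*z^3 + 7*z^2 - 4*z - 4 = s*(-z^2 + 9*z - 18) - 2*z^3 + 18*z^2 - 36*z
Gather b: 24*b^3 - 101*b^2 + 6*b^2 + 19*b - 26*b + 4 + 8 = 24*b^3 - 95*b^2 - 7*b + 12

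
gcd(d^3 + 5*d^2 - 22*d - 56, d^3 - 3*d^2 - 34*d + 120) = d - 4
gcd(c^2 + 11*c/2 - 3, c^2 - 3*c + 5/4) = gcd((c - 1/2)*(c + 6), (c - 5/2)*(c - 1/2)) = c - 1/2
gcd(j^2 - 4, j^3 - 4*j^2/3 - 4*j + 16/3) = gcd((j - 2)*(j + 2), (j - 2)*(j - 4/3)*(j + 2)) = j^2 - 4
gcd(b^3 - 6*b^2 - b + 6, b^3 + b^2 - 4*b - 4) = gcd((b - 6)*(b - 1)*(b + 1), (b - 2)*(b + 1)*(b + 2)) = b + 1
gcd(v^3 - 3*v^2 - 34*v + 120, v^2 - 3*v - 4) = v - 4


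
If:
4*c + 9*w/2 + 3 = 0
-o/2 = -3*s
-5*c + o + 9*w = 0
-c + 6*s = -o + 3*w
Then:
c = -42/83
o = -48/83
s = -8/83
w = -18/83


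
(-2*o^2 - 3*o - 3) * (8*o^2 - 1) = -16*o^4 - 24*o^3 - 22*o^2 + 3*o + 3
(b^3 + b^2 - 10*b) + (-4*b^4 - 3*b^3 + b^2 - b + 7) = -4*b^4 - 2*b^3 + 2*b^2 - 11*b + 7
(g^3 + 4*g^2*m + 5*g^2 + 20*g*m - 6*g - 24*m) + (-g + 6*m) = g^3 + 4*g^2*m + 5*g^2 + 20*g*m - 7*g - 18*m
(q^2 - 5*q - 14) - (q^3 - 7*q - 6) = -q^3 + q^2 + 2*q - 8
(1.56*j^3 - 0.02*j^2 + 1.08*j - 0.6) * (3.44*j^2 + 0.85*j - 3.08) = 5.3664*j^5 + 1.2572*j^4 - 1.1066*j^3 - 1.0844*j^2 - 3.8364*j + 1.848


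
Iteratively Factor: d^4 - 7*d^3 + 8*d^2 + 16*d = (d - 4)*(d^3 - 3*d^2 - 4*d) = (d - 4)*(d + 1)*(d^2 - 4*d) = (d - 4)^2*(d + 1)*(d)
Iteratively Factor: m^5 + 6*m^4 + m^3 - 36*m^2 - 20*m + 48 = (m - 1)*(m^4 + 7*m^3 + 8*m^2 - 28*m - 48) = (m - 1)*(m + 3)*(m^3 + 4*m^2 - 4*m - 16) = (m - 1)*(m + 2)*(m + 3)*(m^2 + 2*m - 8) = (m - 2)*(m - 1)*(m + 2)*(m + 3)*(m + 4)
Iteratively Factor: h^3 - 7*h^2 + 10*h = (h - 5)*(h^2 - 2*h) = h*(h - 5)*(h - 2)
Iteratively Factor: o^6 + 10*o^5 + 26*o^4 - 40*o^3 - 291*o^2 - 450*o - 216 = (o + 3)*(o^5 + 7*o^4 + 5*o^3 - 55*o^2 - 126*o - 72) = (o + 3)^2*(o^4 + 4*o^3 - 7*o^2 - 34*o - 24) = (o + 2)*(o + 3)^2*(o^3 + 2*o^2 - 11*o - 12) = (o - 3)*(o + 2)*(o + 3)^2*(o^2 + 5*o + 4) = (o - 3)*(o + 2)*(o + 3)^2*(o + 4)*(o + 1)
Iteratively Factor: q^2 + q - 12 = (q - 3)*(q + 4)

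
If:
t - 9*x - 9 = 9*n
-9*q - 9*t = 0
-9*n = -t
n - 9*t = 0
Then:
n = 0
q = 0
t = 0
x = -1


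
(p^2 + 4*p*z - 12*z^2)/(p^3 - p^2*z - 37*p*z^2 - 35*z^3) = (-p^2 - 4*p*z + 12*z^2)/(-p^3 + p^2*z + 37*p*z^2 + 35*z^3)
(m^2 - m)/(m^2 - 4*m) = (m - 1)/(m - 4)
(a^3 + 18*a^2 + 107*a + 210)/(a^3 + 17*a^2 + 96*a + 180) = (a + 7)/(a + 6)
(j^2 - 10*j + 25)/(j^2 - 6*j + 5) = (j - 5)/(j - 1)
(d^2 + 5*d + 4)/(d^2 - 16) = (d + 1)/(d - 4)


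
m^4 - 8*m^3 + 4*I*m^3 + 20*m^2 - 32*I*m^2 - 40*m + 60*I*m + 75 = (m - 5)*(m - 3)*(m - I)*(m + 5*I)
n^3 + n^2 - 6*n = n*(n - 2)*(n + 3)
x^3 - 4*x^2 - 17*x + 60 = (x - 5)*(x - 3)*(x + 4)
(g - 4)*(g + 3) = g^2 - g - 12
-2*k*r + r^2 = r*(-2*k + r)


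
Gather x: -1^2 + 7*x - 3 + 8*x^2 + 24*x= 8*x^2 + 31*x - 4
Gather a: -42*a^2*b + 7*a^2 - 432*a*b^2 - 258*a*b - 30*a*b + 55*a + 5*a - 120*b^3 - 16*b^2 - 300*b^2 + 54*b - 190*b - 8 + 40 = a^2*(7 - 42*b) + a*(-432*b^2 - 288*b + 60) - 120*b^3 - 316*b^2 - 136*b + 32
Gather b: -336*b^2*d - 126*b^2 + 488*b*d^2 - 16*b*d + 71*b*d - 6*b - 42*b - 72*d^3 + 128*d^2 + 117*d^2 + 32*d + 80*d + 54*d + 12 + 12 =b^2*(-336*d - 126) + b*(488*d^2 + 55*d - 48) - 72*d^3 + 245*d^2 + 166*d + 24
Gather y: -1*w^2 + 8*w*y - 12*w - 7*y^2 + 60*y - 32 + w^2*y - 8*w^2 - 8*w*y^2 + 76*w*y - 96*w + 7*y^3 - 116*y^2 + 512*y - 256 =-9*w^2 - 108*w + 7*y^3 + y^2*(-8*w - 123) + y*(w^2 + 84*w + 572) - 288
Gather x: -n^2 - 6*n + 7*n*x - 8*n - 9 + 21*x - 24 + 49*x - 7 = -n^2 - 14*n + x*(7*n + 70) - 40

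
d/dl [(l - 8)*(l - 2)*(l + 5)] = 3*l^2 - 10*l - 34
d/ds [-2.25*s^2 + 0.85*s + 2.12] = 0.85 - 4.5*s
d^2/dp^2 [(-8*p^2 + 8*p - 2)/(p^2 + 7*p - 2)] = 4*(32*p^3 - 27*p^2 + 3*p - 11)/(p^6 + 21*p^5 + 141*p^4 + 259*p^3 - 282*p^2 + 84*p - 8)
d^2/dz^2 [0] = 0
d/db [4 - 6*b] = -6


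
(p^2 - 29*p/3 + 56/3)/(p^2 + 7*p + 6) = (3*p^2 - 29*p + 56)/(3*(p^2 + 7*p + 6))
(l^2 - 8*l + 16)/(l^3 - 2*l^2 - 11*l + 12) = (l - 4)/(l^2 + 2*l - 3)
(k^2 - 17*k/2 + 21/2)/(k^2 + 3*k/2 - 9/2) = (k - 7)/(k + 3)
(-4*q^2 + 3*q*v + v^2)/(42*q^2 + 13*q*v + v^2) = (-4*q^2 + 3*q*v + v^2)/(42*q^2 + 13*q*v + v^2)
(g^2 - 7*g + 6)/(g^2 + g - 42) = (g - 1)/(g + 7)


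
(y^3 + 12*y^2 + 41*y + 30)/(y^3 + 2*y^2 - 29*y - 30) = (y + 5)/(y - 5)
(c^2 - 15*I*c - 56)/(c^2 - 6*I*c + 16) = (c - 7*I)/(c + 2*I)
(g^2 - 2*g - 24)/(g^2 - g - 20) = (g - 6)/(g - 5)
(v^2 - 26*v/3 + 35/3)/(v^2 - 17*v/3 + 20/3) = (v - 7)/(v - 4)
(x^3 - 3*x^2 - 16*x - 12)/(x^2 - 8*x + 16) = (x^3 - 3*x^2 - 16*x - 12)/(x^2 - 8*x + 16)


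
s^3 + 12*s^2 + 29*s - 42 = (s - 1)*(s + 6)*(s + 7)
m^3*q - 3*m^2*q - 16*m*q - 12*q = (m - 6)*(m + 2)*(m*q + q)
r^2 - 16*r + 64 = (r - 8)^2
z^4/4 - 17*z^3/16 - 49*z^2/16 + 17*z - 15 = (z/4 + 1)*(z - 4)*(z - 3)*(z - 5/4)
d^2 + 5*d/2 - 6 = (d - 3/2)*(d + 4)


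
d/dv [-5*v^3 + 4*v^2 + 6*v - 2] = -15*v^2 + 8*v + 6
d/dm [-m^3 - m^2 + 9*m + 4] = -3*m^2 - 2*m + 9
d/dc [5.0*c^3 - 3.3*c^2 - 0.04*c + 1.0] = 15.0*c^2 - 6.6*c - 0.04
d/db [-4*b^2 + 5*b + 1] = 5 - 8*b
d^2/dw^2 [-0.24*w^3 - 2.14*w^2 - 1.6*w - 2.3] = -1.44*w - 4.28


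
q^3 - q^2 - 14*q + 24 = (q - 3)*(q - 2)*(q + 4)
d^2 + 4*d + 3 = (d + 1)*(d + 3)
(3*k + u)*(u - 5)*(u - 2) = 3*k*u^2 - 21*k*u + 30*k + u^3 - 7*u^2 + 10*u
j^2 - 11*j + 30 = (j - 6)*(j - 5)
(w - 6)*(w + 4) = w^2 - 2*w - 24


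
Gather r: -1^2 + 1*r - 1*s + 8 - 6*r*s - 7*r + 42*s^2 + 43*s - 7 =r*(-6*s - 6) + 42*s^2 + 42*s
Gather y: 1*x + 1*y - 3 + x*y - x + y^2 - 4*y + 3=y^2 + y*(x - 3)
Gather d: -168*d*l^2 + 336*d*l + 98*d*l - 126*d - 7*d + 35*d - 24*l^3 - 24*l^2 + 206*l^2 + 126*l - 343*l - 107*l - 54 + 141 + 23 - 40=d*(-168*l^2 + 434*l - 98) - 24*l^3 + 182*l^2 - 324*l + 70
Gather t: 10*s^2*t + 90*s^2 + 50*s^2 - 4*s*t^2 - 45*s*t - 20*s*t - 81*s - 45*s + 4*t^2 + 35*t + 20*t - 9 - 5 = 140*s^2 - 126*s + t^2*(4 - 4*s) + t*(10*s^2 - 65*s + 55) - 14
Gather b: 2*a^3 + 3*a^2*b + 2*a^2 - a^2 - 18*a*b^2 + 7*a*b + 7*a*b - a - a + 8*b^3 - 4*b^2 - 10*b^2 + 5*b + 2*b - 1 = 2*a^3 + a^2 - 2*a + 8*b^3 + b^2*(-18*a - 14) + b*(3*a^2 + 14*a + 7) - 1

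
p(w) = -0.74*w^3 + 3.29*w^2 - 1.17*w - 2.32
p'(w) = -2.22*w^2 + 6.58*w - 1.17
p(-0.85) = 1.51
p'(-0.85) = -8.37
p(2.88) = 3.92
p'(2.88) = -0.63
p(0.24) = -2.42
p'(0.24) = 0.28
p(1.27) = -0.02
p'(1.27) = 3.61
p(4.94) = -17.02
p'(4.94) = -22.84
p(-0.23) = -1.87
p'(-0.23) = -2.80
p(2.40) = 3.59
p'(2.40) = 1.83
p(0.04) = -2.36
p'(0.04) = -0.91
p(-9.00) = 814.16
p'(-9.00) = -240.21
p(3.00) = 3.80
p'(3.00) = -1.41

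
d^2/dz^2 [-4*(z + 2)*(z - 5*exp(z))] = 20*z*exp(z) + 80*exp(z) - 8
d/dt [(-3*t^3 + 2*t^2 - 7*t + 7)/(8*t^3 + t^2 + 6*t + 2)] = (-19*t^4 + 76*t^3 - 167*t^2 - 6*t - 56)/(64*t^6 + 16*t^5 + 97*t^4 + 44*t^3 + 40*t^2 + 24*t + 4)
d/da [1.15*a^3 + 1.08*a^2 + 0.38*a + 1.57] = 3.45*a^2 + 2.16*a + 0.38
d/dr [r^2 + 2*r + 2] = 2*r + 2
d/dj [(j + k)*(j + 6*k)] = 2*j + 7*k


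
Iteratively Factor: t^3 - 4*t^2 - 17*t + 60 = (t - 3)*(t^2 - t - 20) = (t - 5)*(t - 3)*(t + 4)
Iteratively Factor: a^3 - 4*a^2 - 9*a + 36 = (a - 3)*(a^2 - a - 12) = (a - 3)*(a + 3)*(a - 4)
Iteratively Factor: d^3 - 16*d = (d - 4)*(d^2 + 4*d) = (d - 4)*(d + 4)*(d)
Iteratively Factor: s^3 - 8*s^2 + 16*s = (s - 4)*(s^2 - 4*s) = s*(s - 4)*(s - 4)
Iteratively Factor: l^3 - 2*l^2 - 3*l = (l + 1)*(l^2 - 3*l) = (l - 3)*(l + 1)*(l)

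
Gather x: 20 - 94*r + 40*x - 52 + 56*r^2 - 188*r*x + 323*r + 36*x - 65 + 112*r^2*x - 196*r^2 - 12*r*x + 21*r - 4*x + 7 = -140*r^2 + 250*r + x*(112*r^2 - 200*r + 72) - 90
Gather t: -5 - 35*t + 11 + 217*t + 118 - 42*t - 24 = 140*t + 100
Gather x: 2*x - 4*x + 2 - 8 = -2*x - 6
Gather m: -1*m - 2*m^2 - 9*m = -2*m^2 - 10*m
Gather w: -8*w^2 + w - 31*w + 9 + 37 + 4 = -8*w^2 - 30*w + 50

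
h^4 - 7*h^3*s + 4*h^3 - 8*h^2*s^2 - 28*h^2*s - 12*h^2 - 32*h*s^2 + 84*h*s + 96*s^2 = (h - 2)*(h + 6)*(h - 8*s)*(h + s)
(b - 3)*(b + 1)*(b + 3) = b^3 + b^2 - 9*b - 9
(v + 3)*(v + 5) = v^2 + 8*v + 15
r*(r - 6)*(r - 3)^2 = r^4 - 12*r^3 + 45*r^2 - 54*r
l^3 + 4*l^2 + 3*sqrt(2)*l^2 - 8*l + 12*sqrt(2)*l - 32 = (l + 4)*(l - sqrt(2))*(l + 4*sqrt(2))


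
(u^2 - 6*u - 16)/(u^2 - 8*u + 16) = (u^2 - 6*u - 16)/(u^2 - 8*u + 16)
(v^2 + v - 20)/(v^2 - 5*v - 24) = (-v^2 - v + 20)/(-v^2 + 5*v + 24)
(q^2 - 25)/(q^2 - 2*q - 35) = (q - 5)/(q - 7)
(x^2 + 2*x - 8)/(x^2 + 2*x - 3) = (x^2 + 2*x - 8)/(x^2 + 2*x - 3)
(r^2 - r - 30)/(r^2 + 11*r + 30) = (r - 6)/(r + 6)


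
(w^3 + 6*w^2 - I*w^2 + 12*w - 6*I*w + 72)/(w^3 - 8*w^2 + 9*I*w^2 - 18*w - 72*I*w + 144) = (w^2 + w*(6 - 4*I) - 24*I)/(w^2 + w*(-8 + 6*I) - 48*I)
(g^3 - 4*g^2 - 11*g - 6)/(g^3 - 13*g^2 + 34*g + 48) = (g + 1)/(g - 8)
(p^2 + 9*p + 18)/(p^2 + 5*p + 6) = (p + 6)/(p + 2)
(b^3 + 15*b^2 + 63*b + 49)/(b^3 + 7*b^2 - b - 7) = (b + 7)/(b - 1)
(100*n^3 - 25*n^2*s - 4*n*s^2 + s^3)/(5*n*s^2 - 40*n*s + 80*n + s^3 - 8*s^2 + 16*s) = (20*n^2 - 9*n*s + s^2)/(s^2 - 8*s + 16)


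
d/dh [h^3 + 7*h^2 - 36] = h*(3*h + 14)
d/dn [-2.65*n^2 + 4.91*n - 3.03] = 4.91 - 5.3*n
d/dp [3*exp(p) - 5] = 3*exp(p)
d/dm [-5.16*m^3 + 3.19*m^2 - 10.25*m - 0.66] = -15.48*m^2 + 6.38*m - 10.25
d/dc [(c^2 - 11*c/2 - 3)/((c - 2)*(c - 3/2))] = 4*(2*c^2 + 12*c - 27)/(4*c^4 - 28*c^3 + 73*c^2 - 84*c + 36)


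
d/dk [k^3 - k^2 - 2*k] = 3*k^2 - 2*k - 2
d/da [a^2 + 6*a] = 2*a + 6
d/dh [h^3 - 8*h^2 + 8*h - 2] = 3*h^2 - 16*h + 8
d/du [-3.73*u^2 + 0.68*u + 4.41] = 0.68 - 7.46*u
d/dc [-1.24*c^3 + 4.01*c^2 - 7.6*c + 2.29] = -3.72*c^2 + 8.02*c - 7.6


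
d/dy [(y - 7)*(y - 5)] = 2*y - 12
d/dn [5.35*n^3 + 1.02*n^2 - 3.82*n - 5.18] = 16.05*n^2 + 2.04*n - 3.82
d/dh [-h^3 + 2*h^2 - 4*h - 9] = -3*h^2 + 4*h - 4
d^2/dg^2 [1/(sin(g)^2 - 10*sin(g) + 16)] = 2*(-2*sin(g)^4 + 15*sin(g)^3 - 15*sin(g)^2 - 110*sin(g) + 84)/(sin(g)^2 - 10*sin(g) + 16)^3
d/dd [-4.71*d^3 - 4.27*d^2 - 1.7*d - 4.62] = -14.13*d^2 - 8.54*d - 1.7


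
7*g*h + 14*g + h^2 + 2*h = (7*g + h)*(h + 2)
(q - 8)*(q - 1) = q^2 - 9*q + 8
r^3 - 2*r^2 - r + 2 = (r - 2)*(r - 1)*(r + 1)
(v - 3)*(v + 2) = v^2 - v - 6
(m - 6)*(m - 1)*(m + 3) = m^3 - 4*m^2 - 15*m + 18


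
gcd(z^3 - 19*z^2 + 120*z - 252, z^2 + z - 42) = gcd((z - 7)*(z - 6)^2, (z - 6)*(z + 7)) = z - 6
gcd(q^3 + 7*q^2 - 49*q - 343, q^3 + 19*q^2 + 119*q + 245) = q^2 + 14*q + 49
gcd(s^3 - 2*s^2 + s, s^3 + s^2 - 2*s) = s^2 - s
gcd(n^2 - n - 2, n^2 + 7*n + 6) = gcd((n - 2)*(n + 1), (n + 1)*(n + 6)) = n + 1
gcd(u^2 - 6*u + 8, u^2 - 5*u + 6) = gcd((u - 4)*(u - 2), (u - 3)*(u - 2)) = u - 2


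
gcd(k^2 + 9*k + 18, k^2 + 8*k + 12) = k + 6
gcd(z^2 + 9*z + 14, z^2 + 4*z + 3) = 1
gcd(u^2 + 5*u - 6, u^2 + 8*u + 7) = 1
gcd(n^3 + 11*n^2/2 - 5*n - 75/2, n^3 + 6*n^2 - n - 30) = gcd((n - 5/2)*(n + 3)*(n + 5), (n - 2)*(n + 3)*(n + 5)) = n^2 + 8*n + 15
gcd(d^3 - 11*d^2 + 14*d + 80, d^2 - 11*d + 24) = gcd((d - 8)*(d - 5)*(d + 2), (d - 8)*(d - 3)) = d - 8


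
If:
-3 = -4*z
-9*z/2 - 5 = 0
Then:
No Solution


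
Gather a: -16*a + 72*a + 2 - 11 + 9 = 56*a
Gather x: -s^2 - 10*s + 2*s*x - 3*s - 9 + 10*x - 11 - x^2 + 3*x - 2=-s^2 - 13*s - x^2 + x*(2*s + 13) - 22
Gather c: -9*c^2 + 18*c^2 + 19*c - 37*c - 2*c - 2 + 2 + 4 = 9*c^2 - 20*c + 4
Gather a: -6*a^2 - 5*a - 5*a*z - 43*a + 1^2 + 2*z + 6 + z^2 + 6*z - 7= -6*a^2 + a*(-5*z - 48) + z^2 + 8*z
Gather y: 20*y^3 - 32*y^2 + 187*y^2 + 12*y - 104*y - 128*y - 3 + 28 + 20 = 20*y^3 + 155*y^2 - 220*y + 45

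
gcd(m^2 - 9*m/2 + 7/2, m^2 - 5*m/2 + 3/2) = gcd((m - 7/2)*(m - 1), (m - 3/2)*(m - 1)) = m - 1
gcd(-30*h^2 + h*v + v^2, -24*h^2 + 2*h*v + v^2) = 6*h + v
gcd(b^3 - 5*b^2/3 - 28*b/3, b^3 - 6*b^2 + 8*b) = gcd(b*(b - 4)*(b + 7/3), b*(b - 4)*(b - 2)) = b^2 - 4*b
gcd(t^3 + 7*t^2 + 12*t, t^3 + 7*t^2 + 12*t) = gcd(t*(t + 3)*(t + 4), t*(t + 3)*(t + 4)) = t^3 + 7*t^2 + 12*t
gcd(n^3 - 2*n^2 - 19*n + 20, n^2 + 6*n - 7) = n - 1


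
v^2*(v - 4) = v^3 - 4*v^2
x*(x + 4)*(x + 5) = x^3 + 9*x^2 + 20*x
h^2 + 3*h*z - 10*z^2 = (h - 2*z)*(h + 5*z)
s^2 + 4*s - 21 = (s - 3)*(s + 7)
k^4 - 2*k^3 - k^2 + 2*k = k*(k - 2)*(k - 1)*(k + 1)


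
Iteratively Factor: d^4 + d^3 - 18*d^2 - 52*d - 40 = (d - 5)*(d^3 + 6*d^2 + 12*d + 8) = (d - 5)*(d + 2)*(d^2 + 4*d + 4) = (d - 5)*(d + 2)^2*(d + 2)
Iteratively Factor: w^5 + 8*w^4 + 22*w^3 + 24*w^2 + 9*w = (w + 1)*(w^4 + 7*w^3 + 15*w^2 + 9*w) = w*(w + 1)*(w^3 + 7*w^2 + 15*w + 9) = w*(w + 1)*(w + 3)*(w^2 + 4*w + 3) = w*(w + 1)^2*(w + 3)*(w + 3)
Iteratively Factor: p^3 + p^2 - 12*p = (p)*(p^2 + p - 12) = p*(p + 4)*(p - 3)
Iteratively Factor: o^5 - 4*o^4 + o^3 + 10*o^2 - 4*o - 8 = (o + 1)*(o^4 - 5*o^3 + 6*o^2 + 4*o - 8) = (o - 2)*(o + 1)*(o^3 - 3*o^2 + 4) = (o - 2)*(o + 1)^2*(o^2 - 4*o + 4) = (o - 2)^2*(o + 1)^2*(o - 2)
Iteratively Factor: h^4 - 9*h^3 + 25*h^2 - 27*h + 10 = (h - 2)*(h^3 - 7*h^2 + 11*h - 5) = (h - 2)*(h - 1)*(h^2 - 6*h + 5) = (h - 2)*(h - 1)^2*(h - 5)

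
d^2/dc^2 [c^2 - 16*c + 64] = 2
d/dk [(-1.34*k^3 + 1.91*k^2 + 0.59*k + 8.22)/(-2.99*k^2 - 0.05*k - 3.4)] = (4.0066*k^4 + 0.134*k^3 + 15.3366*k^2 + 36.1676*k - 1.595)/(8.9401*k^4 + 0.299*k^3 + 20.3345*k^2 + 0.34*k + 11.56)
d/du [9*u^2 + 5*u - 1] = 18*u + 5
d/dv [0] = 0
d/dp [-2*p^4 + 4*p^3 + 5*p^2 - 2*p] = -8*p^3 + 12*p^2 + 10*p - 2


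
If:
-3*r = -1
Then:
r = 1/3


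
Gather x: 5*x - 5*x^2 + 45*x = -5*x^2 + 50*x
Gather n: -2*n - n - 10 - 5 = -3*n - 15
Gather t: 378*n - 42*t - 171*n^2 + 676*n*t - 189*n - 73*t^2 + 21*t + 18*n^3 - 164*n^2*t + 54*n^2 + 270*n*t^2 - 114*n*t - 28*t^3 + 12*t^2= 18*n^3 - 117*n^2 + 189*n - 28*t^3 + t^2*(270*n - 61) + t*(-164*n^2 + 562*n - 21)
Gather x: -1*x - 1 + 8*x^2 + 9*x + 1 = 8*x^2 + 8*x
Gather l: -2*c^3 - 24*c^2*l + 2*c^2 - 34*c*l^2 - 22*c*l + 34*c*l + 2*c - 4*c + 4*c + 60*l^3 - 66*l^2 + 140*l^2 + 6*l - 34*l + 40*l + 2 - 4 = -2*c^3 + 2*c^2 + 2*c + 60*l^3 + l^2*(74 - 34*c) + l*(-24*c^2 + 12*c + 12) - 2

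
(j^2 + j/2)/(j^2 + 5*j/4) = 2*(2*j + 1)/(4*j + 5)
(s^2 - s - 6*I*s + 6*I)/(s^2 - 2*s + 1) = (s - 6*I)/(s - 1)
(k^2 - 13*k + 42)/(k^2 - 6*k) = (k - 7)/k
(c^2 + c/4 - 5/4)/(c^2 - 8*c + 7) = (c + 5/4)/(c - 7)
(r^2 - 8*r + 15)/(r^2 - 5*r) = (r - 3)/r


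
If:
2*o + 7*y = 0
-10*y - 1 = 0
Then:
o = 7/20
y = -1/10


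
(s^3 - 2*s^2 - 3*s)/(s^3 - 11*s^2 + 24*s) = (s + 1)/(s - 8)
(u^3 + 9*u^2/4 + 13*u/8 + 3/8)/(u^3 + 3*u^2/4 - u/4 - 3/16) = 2*(u + 1)/(2*u - 1)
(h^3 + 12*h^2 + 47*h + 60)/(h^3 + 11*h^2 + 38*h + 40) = (h + 3)/(h + 2)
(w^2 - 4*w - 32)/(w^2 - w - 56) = (w + 4)/(w + 7)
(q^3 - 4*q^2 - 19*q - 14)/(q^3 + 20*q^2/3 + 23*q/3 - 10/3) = 3*(q^2 - 6*q - 7)/(3*q^2 + 14*q - 5)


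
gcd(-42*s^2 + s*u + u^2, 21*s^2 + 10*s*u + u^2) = 7*s + u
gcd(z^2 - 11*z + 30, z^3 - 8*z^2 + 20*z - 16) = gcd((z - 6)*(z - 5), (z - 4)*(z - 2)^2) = 1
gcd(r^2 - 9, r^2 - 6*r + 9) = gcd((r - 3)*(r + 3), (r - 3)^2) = r - 3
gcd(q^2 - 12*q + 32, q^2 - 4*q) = q - 4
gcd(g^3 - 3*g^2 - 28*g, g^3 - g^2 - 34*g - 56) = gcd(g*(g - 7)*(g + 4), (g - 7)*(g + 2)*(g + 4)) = g^2 - 3*g - 28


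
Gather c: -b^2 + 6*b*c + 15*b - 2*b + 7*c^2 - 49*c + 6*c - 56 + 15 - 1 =-b^2 + 13*b + 7*c^2 + c*(6*b - 43) - 42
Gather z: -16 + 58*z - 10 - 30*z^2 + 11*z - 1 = -30*z^2 + 69*z - 27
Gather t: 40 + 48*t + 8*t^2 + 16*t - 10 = 8*t^2 + 64*t + 30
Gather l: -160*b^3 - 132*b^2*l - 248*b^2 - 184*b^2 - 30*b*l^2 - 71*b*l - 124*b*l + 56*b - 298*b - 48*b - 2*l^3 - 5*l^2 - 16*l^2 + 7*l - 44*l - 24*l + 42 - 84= -160*b^3 - 432*b^2 - 290*b - 2*l^3 + l^2*(-30*b - 21) + l*(-132*b^2 - 195*b - 61) - 42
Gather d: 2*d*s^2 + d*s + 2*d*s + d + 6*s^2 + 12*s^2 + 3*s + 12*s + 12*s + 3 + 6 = d*(2*s^2 + 3*s + 1) + 18*s^2 + 27*s + 9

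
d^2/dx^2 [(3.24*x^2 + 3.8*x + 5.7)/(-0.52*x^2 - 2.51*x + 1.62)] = (-1.77635683940025e-15*x^4 + 6.40265599999999*x^3 - 25.623936*x^2 - 63.84456*x - 129.333732)/(0.140608*x^6 + 2.036112*x^5 + 8.514012*x^4 + 3.126707*x^3 - 26.524422*x^2 + 19.761732*x - 4.251528)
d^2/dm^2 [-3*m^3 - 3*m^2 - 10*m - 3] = -18*m - 6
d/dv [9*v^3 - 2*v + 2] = 27*v^2 - 2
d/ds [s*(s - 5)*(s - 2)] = 3*s^2 - 14*s + 10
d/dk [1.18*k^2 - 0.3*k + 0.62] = 2.36*k - 0.3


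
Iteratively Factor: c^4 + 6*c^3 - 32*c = (c + 4)*(c^3 + 2*c^2 - 8*c) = (c + 4)^2*(c^2 - 2*c) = c*(c + 4)^2*(c - 2)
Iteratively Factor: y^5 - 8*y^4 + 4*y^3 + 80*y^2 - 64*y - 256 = (y - 4)*(y^4 - 4*y^3 - 12*y^2 + 32*y + 64) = (y - 4)^2*(y^3 - 12*y - 16) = (y - 4)^3*(y^2 + 4*y + 4) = (y - 4)^3*(y + 2)*(y + 2)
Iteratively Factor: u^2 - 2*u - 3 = (u + 1)*(u - 3)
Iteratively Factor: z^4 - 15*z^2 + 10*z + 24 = (z + 4)*(z^3 - 4*z^2 + z + 6) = (z - 3)*(z + 4)*(z^2 - z - 2) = (z - 3)*(z - 2)*(z + 4)*(z + 1)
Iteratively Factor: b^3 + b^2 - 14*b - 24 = (b - 4)*(b^2 + 5*b + 6) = (b - 4)*(b + 3)*(b + 2)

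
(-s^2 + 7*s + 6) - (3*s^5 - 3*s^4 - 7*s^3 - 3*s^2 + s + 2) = -3*s^5 + 3*s^4 + 7*s^3 + 2*s^2 + 6*s + 4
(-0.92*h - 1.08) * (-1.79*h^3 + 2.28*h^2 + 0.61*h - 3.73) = 1.6468*h^4 - 0.1644*h^3 - 3.0236*h^2 + 2.7728*h + 4.0284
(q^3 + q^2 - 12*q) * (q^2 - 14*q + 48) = q^5 - 13*q^4 + 22*q^3 + 216*q^2 - 576*q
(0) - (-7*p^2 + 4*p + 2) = 7*p^2 - 4*p - 2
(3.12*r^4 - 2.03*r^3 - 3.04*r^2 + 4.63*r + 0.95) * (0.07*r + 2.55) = 0.2184*r^5 + 7.8139*r^4 - 5.3893*r^3 - 7.4279*r^2 + 11.873*r + 2.4225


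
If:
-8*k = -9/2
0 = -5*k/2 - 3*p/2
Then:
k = 9/16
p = -15/16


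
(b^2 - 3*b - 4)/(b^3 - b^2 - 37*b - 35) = (b - 4)/(b^2 - 2*b - 35)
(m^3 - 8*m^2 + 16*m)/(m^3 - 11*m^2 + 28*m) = (m - 4)/(m - 7)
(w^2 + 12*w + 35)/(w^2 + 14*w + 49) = (w + 5)/(w + 7)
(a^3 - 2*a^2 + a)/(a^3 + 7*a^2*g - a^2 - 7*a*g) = (a - 1)/(a + 7*g)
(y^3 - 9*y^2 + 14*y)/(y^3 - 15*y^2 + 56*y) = (y - 2)/(y - 8)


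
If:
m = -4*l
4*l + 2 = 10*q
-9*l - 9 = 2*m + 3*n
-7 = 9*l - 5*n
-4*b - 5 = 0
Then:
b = -5/4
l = -33/16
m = 33/4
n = -37/16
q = -5/8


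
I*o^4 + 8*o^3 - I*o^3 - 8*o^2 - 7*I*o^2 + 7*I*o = o*(o - 7*I)*(o - I)*(I*o - I)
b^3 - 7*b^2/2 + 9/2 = (b - 3)*(b - 3/2)*(b + 1)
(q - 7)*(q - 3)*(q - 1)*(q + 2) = q^4 - 9*q^3 + 9*q^2 + 41*q - 42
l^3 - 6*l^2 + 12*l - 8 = (l - 2)^3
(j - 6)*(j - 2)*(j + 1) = j^3 - 7*j^2 + 4*j + 12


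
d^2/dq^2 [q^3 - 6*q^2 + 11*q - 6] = 6*q - 12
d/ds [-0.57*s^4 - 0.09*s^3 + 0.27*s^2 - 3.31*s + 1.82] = -2.28*s^3 - 0.27*s^2 + 0.54*s - 3.31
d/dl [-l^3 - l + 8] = -3*l^2 - 1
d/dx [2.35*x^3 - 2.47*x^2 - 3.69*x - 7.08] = 7.05*x^2 - 4.94*x - 3.69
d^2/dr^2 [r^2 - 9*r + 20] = 2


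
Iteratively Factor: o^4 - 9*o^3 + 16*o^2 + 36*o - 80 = (o + 2)*(o^3 - 11*o^2 + 38*o - 40) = (o - 5)*(o + 2)*(o^2 - 6*o + 8) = (o - 5)*(o - 2)*(o + 2)*(o - 4)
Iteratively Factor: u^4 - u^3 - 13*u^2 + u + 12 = (u + 1)*(u^3 - 2*u^2 - 11*u + 12) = (u - 1)*(u + 1)*(u^2 - u - 12) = (u - 4)*(u - 1)*(u + 1)*(u + 3)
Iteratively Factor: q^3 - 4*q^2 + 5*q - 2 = (q - 1)*(q^2 - 3*q + 2) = (q - 1)^2*(q - 2)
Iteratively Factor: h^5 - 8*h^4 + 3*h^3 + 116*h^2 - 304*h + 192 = (h - 4)*(h^4 - 4*h^3 - 13*h^2 + 64*h - 48) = (h - 4)*(h + 4)*(h^3 - 8*h^2 + 19*h - 12) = (h - 4)^2*(h + 4)*(h^2 - 4*h + 3) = (h - 4)^2*(h - 3)*(h + 4)*(h - 1)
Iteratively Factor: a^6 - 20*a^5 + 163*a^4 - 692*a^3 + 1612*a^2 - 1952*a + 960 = (a - 2)*(a^5 - 18*a^4 + 127*a^3 - 438*a^2 + 736*a - 480) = (a - 3)*(a - 2)*(a^4 - 15*a^3 + 82*a^2 - 192*a + 160) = (a - 4)*(a - 3)*(a - 2)*(a^3 - 11*a^2 + 38*a - 40) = (a - 5)*(a - 4)*(a - 3)*(a - 2)*(a^2 - 6*a + 8) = (a - 5)*(a - 4)*(a - 3)*(a - 2)^2*(a - 4)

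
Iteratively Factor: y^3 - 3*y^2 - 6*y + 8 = (y - 1)*(y^2 - 2*y - 8) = (y - 4)*(y - 1)*(y + 2)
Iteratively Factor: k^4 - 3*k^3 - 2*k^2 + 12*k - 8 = (k - 2)*(k^3 - k^2 - 4*k + 4) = (k - 2)*(k - 1)*(k^2 - 4) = (k - 2)*(k - 1)*(k + 2)*(k - 2)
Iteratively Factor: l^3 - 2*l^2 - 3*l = (l + 1)*(l^2 - 3*l) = l*(l + 1)*(l - 3)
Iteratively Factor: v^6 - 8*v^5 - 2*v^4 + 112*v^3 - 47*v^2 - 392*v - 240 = (v - 4)*(v^5 - 4*v^4 - 18*v^3 + 40*v^2 + 113*v + 60) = (v - 4)^2*(v^4 - 18*v^2 - 32*v - 15) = (v - 4)^2*(v + 1)*(v^3 - v^2 - 17*v - 15) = (v - 4)^2*(v + 1)*(v + 3)*(v^2 - 4*v - 5) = (v - 4)^2*(v + 1)^2*(v + 3)*(v - 5)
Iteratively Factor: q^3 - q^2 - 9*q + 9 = (q + 3)*(q^2 - 4*q + 3) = (q - 1)*(q + 3)*(q - 3)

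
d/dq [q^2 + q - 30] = 2*q + 1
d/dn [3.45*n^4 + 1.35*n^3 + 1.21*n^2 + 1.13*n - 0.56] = 13.8*n^3 + 4.05*n^2 + 2.42*n + 1.13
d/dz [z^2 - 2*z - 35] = 2*z - 2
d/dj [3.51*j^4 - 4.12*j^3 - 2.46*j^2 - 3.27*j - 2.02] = 14.04*j^3 - 12.36*j^2 - 4.92*j - 3.27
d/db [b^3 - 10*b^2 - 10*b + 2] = 3*b^2 - 20*b - 10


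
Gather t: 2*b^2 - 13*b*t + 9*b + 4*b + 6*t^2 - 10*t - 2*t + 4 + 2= 2*b^2 + 13*b + 6*t^2 + t*(-13*b - 12) + 6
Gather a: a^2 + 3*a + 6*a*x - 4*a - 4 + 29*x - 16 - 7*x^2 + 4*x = a^2 + a*(6*x - 1) - 7*x^2 + 33*x - 20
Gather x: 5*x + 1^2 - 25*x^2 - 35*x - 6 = -25*x^2 - 30*x - 5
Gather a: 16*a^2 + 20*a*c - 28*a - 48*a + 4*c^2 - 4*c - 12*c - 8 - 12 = 16*a^2 + a*(20*c - 76) + 4*c^2 - 16*c - 20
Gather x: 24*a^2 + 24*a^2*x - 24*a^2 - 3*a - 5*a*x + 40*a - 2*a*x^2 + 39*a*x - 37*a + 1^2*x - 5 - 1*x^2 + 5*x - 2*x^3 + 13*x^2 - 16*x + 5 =-2*x^3 + x^2*(12 - 2*a) + x*(24*a^2 + 34*a - 10)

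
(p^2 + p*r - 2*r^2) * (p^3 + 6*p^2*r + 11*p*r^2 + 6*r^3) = p^5 + 7*p^4*r + 15*p^3*r^2 + 5*p^2*r^3 - 16*p*r^4 - 12*r^5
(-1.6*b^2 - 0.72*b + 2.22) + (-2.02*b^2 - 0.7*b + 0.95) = -3.62*b^2 - 1.42*b + 3.17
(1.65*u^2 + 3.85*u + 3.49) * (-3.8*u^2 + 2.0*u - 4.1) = -6.27*u^4 - 11.33*u^3 - 12.327*u^2 - 8.805*u - 14.309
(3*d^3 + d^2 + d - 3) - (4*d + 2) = 3*d^3 + d^2 - 3*d - 5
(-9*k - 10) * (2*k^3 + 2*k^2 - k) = -18*k^4 - 38*k^3 - 11*k^2 + 10*k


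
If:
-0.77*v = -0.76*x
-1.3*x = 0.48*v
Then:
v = 0.00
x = 0.00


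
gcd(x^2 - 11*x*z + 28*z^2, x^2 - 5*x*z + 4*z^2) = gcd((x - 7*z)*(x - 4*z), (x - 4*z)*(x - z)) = x - 4*z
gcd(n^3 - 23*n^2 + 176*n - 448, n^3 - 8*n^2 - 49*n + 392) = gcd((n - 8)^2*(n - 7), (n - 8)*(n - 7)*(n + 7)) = n^2 - 15*n + 56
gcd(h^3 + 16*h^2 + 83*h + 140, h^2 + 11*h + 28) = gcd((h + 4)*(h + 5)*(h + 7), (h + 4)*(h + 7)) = h^2 + 11*h + 28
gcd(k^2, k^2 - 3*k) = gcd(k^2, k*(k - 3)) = k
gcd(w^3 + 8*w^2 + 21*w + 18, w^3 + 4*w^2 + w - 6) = w^2 + 5*w + 6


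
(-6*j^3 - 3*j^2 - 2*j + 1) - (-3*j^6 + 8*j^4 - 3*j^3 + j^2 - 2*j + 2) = 3*j^6 - 8*j^4 - 3*j^3 - 4*j^2 - 1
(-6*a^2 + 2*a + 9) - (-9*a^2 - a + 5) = 3*a^2 + 3*a + 4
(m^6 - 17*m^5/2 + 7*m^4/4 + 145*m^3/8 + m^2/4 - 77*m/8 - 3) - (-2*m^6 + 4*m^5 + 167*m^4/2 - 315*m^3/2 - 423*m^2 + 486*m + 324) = 3*m^6 - 25*m^5/2 - 327*m^4/4 + 1405*m^3/8 + 1693*m^2/4 - 3965*m/8 - 327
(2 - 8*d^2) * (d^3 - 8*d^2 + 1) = -8*d^5 + 64*d^4 + 2*d^3 - 24*d^2 + 2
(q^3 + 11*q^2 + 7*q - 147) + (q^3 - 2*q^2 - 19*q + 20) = 2*q^3 + 9*q^2 - 12*q - 127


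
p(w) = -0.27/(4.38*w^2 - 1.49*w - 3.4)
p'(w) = -0.27*(1.49 - 8.76*w)/(4.38*w^2 - 1.49*w - 3.4)^2 = (2.3652*w - 0.4023)/(-4.38*w^2 + 1.49*w + 3.4)^2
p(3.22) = -0.01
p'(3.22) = 0.01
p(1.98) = -0.02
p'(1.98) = 0.04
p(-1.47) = -0.03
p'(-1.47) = -0.06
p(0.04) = 0.08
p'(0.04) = -0.03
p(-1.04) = -0.09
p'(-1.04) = -0.34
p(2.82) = -0.01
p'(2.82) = 0.01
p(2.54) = -0.01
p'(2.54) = 0.01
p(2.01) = -0.02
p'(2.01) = 0.03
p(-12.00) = -0.00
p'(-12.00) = -0.00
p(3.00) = -0.01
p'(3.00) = 0.01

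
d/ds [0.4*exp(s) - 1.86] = 0.4*exp(s)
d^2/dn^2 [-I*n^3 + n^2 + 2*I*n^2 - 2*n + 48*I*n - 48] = -6*I*n + 2 + 4*I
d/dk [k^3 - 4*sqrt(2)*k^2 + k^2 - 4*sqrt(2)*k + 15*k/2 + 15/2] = 3*k^2 - 8*sqrt(2)*k + 2*k - 4*sqrt(2) + 15/2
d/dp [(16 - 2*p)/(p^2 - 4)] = 2*(-p^2 + 2*p*(p - 8) + 4)/(p^2 - 4)^2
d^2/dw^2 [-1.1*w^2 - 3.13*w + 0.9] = -2.20000000000000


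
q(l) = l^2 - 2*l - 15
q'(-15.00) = -32.00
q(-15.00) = 240.00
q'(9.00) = 16.00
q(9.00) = 48.00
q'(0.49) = -1.02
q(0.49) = -15.74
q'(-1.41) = -4.82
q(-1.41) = -10.19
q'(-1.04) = -4.08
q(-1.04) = -11.84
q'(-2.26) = -6.52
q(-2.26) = -5.37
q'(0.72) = -0.56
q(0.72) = -15.92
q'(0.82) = -0.36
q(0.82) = -15.97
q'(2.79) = 3.58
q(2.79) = -12.80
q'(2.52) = 3.04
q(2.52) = -13.69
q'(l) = 2*l - 2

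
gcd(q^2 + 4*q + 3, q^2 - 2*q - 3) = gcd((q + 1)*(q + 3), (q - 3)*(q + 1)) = q + 1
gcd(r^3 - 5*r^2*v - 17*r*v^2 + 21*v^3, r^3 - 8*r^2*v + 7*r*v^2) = r^2 - 8*r*v + 7*v^2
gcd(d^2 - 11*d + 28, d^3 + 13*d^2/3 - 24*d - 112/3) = d - 4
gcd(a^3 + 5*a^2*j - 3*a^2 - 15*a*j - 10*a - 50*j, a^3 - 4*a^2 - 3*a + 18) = a + 2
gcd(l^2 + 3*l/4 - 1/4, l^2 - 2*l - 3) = l + 1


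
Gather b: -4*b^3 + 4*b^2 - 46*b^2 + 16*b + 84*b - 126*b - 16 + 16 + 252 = -4*b^3 - 42*b^2 - 26*b + 252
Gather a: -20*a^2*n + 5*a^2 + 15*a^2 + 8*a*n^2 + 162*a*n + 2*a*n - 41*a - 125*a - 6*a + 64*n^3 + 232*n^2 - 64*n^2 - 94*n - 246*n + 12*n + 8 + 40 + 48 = a^2*(20 - 20*n) + a*(8*n^2 + 164*n - 172) + 64*n^3 + 168*n^2 - 328*n + 96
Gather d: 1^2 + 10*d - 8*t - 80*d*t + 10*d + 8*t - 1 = d*(20 - 80*t)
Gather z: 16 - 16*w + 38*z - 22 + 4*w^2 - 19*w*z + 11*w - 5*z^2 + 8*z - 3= 4*w^2 - 5*w - 5*z^2 + z*(46 - 19*w) - 9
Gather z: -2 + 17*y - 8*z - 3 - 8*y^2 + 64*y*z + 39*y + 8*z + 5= -8*y^2 + 64*y*z + 56*y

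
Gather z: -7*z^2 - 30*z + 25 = -7*z^2 - 30*z + 25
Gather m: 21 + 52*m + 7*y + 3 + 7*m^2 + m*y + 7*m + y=7*m^2 + m*(y + 59) + 8*y + 24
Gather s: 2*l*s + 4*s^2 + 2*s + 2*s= 4*s^2 + s*(2*l + 4)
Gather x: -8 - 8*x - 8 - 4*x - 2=-12*x - 18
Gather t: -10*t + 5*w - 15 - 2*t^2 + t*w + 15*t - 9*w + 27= -2*t^2 + t*(w + 5) - 4*w + 12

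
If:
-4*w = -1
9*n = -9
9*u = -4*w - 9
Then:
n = -1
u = -10/9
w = 1/4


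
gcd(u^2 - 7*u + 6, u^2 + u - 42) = u - 6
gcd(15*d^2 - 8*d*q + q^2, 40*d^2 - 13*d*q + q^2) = -5*d + q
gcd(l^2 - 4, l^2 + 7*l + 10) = l + 2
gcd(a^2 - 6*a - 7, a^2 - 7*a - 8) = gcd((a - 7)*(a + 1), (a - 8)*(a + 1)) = a + 1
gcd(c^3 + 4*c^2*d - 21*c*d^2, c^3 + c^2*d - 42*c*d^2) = c^2 + 7*c*d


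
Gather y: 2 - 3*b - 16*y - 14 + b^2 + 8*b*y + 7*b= b^2 + 4*b + y*(8*b - 16) - 12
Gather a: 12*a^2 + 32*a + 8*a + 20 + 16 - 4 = 12*a^2 + 40*a + 32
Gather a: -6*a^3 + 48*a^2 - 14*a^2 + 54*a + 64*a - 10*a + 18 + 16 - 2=-6*a^3 + 34*a^2 + 108*a + 32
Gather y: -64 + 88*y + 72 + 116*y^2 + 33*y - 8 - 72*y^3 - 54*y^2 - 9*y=-72*y^3 + 62*y^2 + 112*y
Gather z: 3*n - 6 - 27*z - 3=3*n - 27*z - 9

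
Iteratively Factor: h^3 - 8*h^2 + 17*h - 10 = (h - 1)*(h^2 - 7*h + 10) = (h - 5)*(h - 1)*(h - 2)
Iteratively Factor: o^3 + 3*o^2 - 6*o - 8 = (o + 4)*(o^2 - o - 2) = (o - 2)*(o + 4)*(o + 1)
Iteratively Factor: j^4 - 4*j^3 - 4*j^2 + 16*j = (j - 4)*(j^3 - 4*j) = j*(j - 4)*(j^2 - 4) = j*(j - 4)*(j - 2)*(j + 2)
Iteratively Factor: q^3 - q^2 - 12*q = (q - 4)*(q^2 + 3*q) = (q - 4)*(q + 3)*(q)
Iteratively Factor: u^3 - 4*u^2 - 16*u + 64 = (u - 4)*(u^2 - 16) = (u - 4)*(u + 4)*(u - 4)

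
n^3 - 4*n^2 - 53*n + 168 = (n - 8)*(n - 3)*(n + 7)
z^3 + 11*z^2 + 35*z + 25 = (z + 1)*(z + 5)^2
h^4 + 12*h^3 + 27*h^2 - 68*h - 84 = (h - 2)*(h + 1)*(h + 6)*(h + 7)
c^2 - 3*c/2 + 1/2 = (c - 1)*(c - 1/2)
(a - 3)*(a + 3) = a^2 - 9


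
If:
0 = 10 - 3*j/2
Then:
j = 20/3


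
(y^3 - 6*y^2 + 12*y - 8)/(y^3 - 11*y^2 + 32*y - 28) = (y - 2)/(y - 7)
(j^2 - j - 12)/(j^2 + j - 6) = (j - 4)/(j - 2)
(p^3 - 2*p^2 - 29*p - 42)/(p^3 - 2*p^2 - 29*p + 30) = (p^3 - 2*p^2 - 29*p - 42)/(p^3 - 2*p^2 - 29*p + 30)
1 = 1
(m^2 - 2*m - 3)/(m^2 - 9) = (m + 1)/(m + 3)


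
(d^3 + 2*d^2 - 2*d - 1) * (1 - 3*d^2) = -3*d^5 - 6*d^4 + 7*d^3 + 5*d^2 - 2*d - 1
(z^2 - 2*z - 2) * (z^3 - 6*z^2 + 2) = z^5 - 8*z^4 + 10*z^3 + 14*z^2 - 4*z - 4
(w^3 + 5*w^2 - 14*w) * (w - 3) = w^4 + 2*w^3 - 29*w^2 + 42*w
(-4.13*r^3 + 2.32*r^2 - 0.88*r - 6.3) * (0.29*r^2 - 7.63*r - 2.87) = -1.1977*r^5 + 32.1847*r^4 - 6.1037*r^3 - 1.771*r^2 + 50.5946*r + 18.081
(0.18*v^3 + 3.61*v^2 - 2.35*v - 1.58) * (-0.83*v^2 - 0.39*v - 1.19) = -0.1494*v^5 - 3.0665*v^4 + 0.3284*v^3 - 2.068*v^2 + 3.4127*v + 1.8802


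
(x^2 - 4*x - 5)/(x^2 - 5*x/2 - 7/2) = 2*(x - 5)/(2*x - 7)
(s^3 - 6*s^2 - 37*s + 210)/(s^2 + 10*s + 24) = (s^2 - 12*s + 35)/(s + 4)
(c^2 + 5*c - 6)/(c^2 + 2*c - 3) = (c + 6)/(c + 3)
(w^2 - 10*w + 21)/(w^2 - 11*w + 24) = (w - 7)/(w - 8)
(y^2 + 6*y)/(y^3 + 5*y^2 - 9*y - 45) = y*(y + 6)/(y^3 + 5*y^2 - 9*y - 45)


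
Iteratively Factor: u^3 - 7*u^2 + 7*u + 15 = (u - 5)*(u^2 - 2*u - 3) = (u - 5)*(u - 3)*(u + 1)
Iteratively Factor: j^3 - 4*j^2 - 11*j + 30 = (j + 3)*(j^2 - 7*j + 10) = (j - 5)*(j + 3)*(j - 2)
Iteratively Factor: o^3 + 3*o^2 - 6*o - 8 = (o + 4)*(o^2 - o - 2) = (o + 1)*(o + 4)*(o - 2)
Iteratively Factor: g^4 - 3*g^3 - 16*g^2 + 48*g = (g - 3)*(g^3 - 16*g) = (g - 4)*(g - 3)*(g^2 + 4*g) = (g - 4)*(g - 3)*(g + 4)*(g)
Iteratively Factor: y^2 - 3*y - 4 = (y + 1)*(y - 4)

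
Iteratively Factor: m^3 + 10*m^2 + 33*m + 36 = (m + 3)*(m^2 + 7*m + 12) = (m + 3)*(m + 4)*(m + 3)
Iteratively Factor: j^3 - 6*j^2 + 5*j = (j)*(j^2 - 6*j + 5) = j*(j - 1)*(j - 5)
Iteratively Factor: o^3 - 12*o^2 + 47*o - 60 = (o - 4)*(o^2 - 8*o + 15) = (o - 5)*(o - 4)*(o - 3)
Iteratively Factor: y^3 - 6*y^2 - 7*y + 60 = (y + 3)*(y^2 - 9*y + 20) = (y - 5)*(y + 3)*(y - 4)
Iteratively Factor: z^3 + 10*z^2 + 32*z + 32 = (z + 2)*(z^2 + 8*z + 16) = (z + 2)*(z + 4)*(z + 4)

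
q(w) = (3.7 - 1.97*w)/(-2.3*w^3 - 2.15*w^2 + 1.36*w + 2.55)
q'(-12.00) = 0.00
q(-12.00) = 0.01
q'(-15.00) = 0.00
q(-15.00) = 0.00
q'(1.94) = 0.09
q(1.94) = 0.01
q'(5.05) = -0.00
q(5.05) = 0.02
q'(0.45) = 0.09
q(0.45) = 1.12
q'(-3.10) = 0.19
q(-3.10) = 0.21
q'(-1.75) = 2.17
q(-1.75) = 1.21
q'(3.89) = -0.01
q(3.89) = 0.02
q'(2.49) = 0.01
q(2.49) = 0.03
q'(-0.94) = 0.81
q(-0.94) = 4.33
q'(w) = (3.7 - 1.97*w)*(6.9*w^2 + 4.3*w - 1.36)/(-2.3*w^3 - 2.15*w^2 + 1.36*w + 2.55)^2 - 1.97/(-2.3*w^3 - 2.15*w^2 + 1.36*w + 2.55)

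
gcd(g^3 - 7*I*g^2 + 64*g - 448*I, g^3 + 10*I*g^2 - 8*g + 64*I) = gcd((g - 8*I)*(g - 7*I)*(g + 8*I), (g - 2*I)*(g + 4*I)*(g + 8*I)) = g + 8*I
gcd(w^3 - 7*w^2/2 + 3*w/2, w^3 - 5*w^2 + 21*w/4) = w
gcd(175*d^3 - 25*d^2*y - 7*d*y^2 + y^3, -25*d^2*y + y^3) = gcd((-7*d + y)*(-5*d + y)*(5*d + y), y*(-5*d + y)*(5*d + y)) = -25*d^2 + y^2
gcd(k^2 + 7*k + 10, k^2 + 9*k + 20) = k + 5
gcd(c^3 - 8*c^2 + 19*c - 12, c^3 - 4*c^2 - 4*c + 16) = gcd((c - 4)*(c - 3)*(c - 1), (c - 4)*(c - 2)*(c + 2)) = c - 4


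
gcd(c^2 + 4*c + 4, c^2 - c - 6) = c + 2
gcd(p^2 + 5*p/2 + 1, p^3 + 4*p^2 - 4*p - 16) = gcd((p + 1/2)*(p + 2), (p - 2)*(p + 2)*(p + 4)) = p + 2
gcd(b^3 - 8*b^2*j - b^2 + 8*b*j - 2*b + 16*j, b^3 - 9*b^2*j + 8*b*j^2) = b - 8*j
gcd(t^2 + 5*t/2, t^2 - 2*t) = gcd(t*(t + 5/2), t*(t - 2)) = t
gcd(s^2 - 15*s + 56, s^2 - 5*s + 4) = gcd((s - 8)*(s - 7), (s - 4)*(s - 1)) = 1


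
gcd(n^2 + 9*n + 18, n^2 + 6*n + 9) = n + 3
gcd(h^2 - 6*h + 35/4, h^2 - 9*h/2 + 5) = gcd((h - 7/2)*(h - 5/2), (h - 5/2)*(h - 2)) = h - 5/2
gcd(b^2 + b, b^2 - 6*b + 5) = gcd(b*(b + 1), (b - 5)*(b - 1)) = 1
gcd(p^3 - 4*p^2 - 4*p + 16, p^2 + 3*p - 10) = p - 2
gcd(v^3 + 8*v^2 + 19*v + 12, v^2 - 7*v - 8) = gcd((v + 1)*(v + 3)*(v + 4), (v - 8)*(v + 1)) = v + 1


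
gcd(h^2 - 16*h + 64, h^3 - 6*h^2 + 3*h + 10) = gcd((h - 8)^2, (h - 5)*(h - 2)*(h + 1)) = 1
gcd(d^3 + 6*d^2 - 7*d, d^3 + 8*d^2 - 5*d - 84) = d + 7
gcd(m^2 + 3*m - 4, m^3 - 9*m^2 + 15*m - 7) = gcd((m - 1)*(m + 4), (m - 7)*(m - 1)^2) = m - 1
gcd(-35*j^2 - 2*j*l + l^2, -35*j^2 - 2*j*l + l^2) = 35*j^2 + 2*j*l - l^2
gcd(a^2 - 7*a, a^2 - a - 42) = a - 7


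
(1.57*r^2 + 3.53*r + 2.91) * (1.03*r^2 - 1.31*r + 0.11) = 1.6171*r^4 + 1.5792*r^3 - 1.4543*r^2 - 3.4238*r + 0.3201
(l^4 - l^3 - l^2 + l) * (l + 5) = l^5 + 4*l^4 - 6*l^3 - 4*l^2 + 5*l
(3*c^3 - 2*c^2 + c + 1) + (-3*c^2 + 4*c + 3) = 3*c^3 - 5*c^2 + 5*c + 4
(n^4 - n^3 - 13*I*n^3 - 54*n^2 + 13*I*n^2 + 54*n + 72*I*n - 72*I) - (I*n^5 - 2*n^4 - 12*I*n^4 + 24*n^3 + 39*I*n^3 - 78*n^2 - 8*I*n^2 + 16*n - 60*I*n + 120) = -I*n^5 + 3*n^4 + 12*I*n^4 - 25*n^3 - 52*I*n^3 + 24*n^2 + 21*I*n^2 + 38*n + 132*I*n - 120 - 72*I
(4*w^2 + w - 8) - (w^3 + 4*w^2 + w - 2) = -w^3 - 6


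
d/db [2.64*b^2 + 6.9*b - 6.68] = 5.28*b + 6.9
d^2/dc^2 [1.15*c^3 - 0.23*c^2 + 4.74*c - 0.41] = 6.9*c - 0.46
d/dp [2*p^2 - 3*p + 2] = 4*p - 3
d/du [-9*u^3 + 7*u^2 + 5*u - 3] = -27*u^2 + 14*u + 5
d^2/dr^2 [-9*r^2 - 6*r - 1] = -18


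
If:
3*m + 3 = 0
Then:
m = -1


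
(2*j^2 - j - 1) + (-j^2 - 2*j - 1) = j^2 - 3*j - 2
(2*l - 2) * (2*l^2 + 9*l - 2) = 4*l^3 + 14*l^2 - 22*l + 4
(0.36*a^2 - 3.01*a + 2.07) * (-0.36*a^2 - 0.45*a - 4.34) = -0.1296*a^4 + 0.9216*a^3 - 0.9531*a^2 + 12.1319*a - 8.9838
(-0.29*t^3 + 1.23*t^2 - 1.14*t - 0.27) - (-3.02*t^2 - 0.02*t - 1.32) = -0.29*t^3 + 4.25*t^2 - 1.12*t + 1.05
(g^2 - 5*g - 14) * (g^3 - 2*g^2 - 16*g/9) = g^5 - 7*g^4 - 52*g^3/9 + 332*g^2/9 + 224*g/9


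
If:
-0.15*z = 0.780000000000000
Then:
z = -5.20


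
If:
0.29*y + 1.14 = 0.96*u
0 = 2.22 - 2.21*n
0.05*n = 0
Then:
No Solution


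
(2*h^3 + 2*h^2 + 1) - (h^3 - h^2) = h^3 + 3*h^2 + 1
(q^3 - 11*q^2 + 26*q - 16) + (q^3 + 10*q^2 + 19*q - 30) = 2*q^3 - q^2 + 45*q - 46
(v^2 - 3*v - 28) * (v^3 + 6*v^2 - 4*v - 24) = v^5 + 3*v^4 - 50*v^3 - 180*v^2 + 184*v + 672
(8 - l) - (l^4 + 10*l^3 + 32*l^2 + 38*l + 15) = -l^4 - 10*l^3 - 32*l^2 - 39*l - 7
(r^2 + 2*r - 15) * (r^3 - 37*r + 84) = r^5 + 2*r^4 - 52*r^3 + 10*r^2 + 723*r - 1260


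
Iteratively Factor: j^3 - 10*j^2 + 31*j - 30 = (j - 5)*(j^2 - 5*j + 6) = (j - 5)*(j - 3)*(j - 2)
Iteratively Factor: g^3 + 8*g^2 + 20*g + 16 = (g + 2)*(g^2 + 6*g + 8) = (g + 2)*(g + 4)*(g + 2)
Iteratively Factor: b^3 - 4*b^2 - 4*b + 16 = (b - 2)*(b^2 - 2*b - 8) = (b - 2)*(b + 2)*(b - 4)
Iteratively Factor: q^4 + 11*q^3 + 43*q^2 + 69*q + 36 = (q + 4)*(q^3 + 7*q^2 + 15*q + 9) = (q + 1)*(q + 4)*(q^2 + 6*q + 9) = (q + 1)*(q + 3)*(q + 4)*(q + 3)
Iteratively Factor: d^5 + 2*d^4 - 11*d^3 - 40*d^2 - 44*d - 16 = (d - 4)*(d^4 + 6*d^3 + 13*d^2 + 12*d + 4) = (d - 4)*(d + 2)*(d^3 + 4*d^2 + 5*d + 2) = (d - 4)*(d + 1)*(d + 2)*(d^2 + 3*d + 2) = (d - 4)*(d + 1)*(d + 2)^2*(d + 1)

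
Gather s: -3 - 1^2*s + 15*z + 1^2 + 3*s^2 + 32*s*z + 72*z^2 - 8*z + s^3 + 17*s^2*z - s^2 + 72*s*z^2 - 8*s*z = s^3 + s^2*(17*z + 2) + s*(72*z^2 + 24*z - 1) + 72*z^2 + 7*z - 2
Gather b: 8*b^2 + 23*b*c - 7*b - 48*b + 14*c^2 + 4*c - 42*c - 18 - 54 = 8*b^2 + b*(23*c - 55) + 14*c^2 - 38*c - 72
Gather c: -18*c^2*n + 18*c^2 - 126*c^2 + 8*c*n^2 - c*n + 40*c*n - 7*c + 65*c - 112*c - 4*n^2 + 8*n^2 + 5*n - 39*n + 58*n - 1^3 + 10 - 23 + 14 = c^2*(-18*n - 108) + c*(8*n^2 + 39*n - 54) + 4*n^2 + 24*n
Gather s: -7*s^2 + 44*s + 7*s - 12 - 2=-7*s^2 + 51*s - 14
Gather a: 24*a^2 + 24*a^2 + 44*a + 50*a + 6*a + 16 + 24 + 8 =48*a^2 + 100*a + 48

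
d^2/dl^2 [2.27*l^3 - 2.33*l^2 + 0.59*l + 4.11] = 13.62*l - 4.66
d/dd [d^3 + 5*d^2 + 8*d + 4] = 3*d^2 + 10*d + 8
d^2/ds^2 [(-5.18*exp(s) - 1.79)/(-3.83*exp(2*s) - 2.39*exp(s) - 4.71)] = (75.9849020000001*exp(4*s) + 57.6131579999999*exp(3*s) - 511.506075*exp(2*s) - 177.247471*exp(s) + 94.763787)*exp(s)/(56.181887*exp(6*s) + 105.176013*exp(5*s) + 272.903586*exp(4*s) + 272.335481*exp(3*s) + 335.607282*exp(2*s) + 159.059997*exp(s) + 104.487111)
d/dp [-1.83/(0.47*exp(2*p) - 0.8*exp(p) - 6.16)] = (1.7202*exp(p) - 1.464)*exp(p)/(-0.47*exp(2*p) + 0.8*exp(p) + 6.16)^2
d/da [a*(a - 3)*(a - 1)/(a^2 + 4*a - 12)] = (a^4 + 8*a^3 - 55*a^2 + 96*a - 36)/(a^4 + 8*a^3 - 8*a^2 - 96*a + 144)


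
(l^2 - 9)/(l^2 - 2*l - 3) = (l + 3)/(l + 1)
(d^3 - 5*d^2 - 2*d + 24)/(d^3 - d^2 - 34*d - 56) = (d^2 - 7*d + 12)/(d^2 - 3*d - 28)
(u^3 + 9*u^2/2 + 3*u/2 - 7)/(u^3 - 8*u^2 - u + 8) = (u^2 + 11*u/2 + 7)/(u^2 - 7*u - 8)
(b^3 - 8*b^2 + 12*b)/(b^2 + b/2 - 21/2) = 2*b*(b^2 - 8*b + 12)/(2*b^2 + b - 21)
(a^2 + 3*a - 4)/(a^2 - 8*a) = (a^2 + 3*a - 4)/(a*(a - 8))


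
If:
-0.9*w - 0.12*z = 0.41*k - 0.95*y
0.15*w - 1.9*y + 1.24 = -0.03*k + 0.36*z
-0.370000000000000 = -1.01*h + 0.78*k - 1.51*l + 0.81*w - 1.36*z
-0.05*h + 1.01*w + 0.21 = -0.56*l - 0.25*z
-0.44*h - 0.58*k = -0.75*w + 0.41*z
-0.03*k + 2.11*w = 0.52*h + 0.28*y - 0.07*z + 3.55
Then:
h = -25.43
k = 0.68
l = -0.01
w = -5.49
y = -2.85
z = 16.28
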